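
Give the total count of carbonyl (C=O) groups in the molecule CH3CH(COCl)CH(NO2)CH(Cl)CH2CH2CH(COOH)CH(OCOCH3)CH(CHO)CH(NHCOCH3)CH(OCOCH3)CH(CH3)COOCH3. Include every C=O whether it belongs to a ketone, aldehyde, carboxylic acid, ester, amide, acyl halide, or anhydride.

7

CH(COCl): acyl halide, 1 C=O (running total 1).
CH(COOH): carboxylic acid, 1 C=O (running total 2).
CH(OCOCH3): ester, 1 C=O (running total 3).
CH(CHO): aldehyde, 1 C=O (running total 4).
CH(NHCOCH3): amide, 1 C=O (running total 5).
CH(OCOCH3): ester, 1 C=O (running total 6).
COOCH3: ester, 1 C=O (running total 7).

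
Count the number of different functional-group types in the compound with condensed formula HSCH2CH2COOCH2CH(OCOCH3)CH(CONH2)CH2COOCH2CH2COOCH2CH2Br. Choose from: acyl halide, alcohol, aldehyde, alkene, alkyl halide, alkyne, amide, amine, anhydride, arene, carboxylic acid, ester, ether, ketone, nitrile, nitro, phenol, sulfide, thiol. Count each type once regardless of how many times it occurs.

4

–SH on an sp³ carbon → thiol.
–C(=O)–O–C with C on the carbonyl side → ester.
pendant –OC(=O)CH3: an acyloxy group → ester.
pendant –CONH2: carbonyl C bonded to C and N → amide.
–C(=O)–O–C with C on the carbonyl side → ester.
–C(=O)–O–C with C on the carbonyl side → ester.
halogen on an sp³ carbon → alkyl halide.
Distinct types present: alkyl halide, amide, ester, thiol.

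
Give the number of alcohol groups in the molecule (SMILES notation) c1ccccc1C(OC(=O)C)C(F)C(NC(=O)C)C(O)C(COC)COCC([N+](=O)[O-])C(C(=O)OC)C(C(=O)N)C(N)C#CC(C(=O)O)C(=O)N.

1

Working along the chain:
  C6H5: C6H5– phenyl ring → arene.
  CH(OCOCH3): pendant –OC(=O)CH3: an acyloxy group → ester.
  CH(F): halogen on an sp³ carbon → alkyl halide.
  CH(NHCOCH3): pendant –NHC(=O)CH3: N bonded to a carbonyl → amide (not amine).
  CH(OH): –OH on an sp³ carbon → alcohol (secondary).
  CH(CH2OCH3): pendant –CH2OCH3: C–O–C linkage → ether.
  CH2OCH2: C–O–C with sp³ carbons on both sides and no adjacent C=O → ether.
  CH(NO2): –NO2 on an sp³ carbon → nitro (the N=O is not a carbonyl).
  CH(COOCH3): pendant –COOCH3: carbonyl C bonded to C and –OCH3 → ester.
  CH(CONH2): pendant –CONH2: carbonyl C bonded to C and N → amide.
  CH(NH2): –NH2 on an sp³ carbon with no adjacent C=O → amine.
  C≡C: C≡C triple bond → alkyne.
  CH(COOH): pendant –COOH: carbonyl C bonded to C and –OH → carboxylic acid.
  CONH2: –C(=O)NH2: carbonyl C bonded to C and to N → amide (the N is not a separate amine).
Alcohol appears at: CH(OH) → 1.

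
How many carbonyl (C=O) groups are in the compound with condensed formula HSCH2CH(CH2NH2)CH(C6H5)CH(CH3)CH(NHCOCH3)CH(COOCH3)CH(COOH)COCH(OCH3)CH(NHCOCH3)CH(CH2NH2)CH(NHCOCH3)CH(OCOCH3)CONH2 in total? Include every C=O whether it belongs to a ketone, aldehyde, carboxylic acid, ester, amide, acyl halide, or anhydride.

8

CH(NHCOCH3): amide, 1 C=O (running total 1).
CH(COOCH3): ester, 1 C=O (running total 2).
CH(COOH): carboxylic acid, 1 C=O (running total 3).
CO: ketone, 1 C=O (running total 4).
CH(NHCOCH3): amide, 1 C=O (running total 5).
CH(NHCOCH3): amide, 1 C=O (running total 6).
CH(OCOCH3): ester, 1 C=O (running total 7).
CONH2: amide, 1 C=O (running total 8).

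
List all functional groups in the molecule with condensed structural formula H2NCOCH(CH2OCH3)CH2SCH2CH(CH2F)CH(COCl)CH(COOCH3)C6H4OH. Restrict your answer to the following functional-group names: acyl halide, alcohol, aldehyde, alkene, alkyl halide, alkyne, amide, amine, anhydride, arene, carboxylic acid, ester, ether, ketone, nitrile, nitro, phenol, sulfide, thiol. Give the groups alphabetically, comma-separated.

acyl halide, alkyl halide, amide, arene, ester, ether, phenol, sulfide

Working along the chain:
  H2NCO: –C(=O)NH2: carbonyl C bonded to C and to N → amide (the N is not a separate amine).
  CH(CH2OCH3): pendant –CH2OCH3: C–O–C linkage → ether.
  CH2SCH2: C–S–C linkage → sulfide (thioether).
  CH(CH2F): pendant –CH2X: halogen on sp³ carbon → alkyl halide.
  CH(COCl): pendant –C(=O)X: carbonyl C bonded to C and halogen → acyl halide.
  CH(COOCH3): pendant –COOCH3: carbonyl C bonded to C and –OCH3 → ester.
  C6H4OH: –OH attached directly to an aromatic ring → phenol (not alcohol); the ring itself is an arene.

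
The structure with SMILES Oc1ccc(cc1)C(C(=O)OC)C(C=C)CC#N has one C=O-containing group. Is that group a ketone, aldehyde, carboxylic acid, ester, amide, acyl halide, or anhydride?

The carbonyl is in the CH(COOCH3) segment: pendant –COOCH3: carbonyl C bonded to C and –OCH3 → ester.

ester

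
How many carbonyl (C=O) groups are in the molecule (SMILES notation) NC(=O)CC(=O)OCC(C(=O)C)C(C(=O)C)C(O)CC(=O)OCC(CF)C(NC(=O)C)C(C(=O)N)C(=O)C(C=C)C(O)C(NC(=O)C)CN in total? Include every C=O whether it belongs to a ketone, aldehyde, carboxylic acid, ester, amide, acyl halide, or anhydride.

H2NCO: amide, 1 C=O (running total 1).
CH2COOCH2: ester, 1 C=O (running total 2).
CH(COCH3): ketone, 1 C=O (running total 3).
CH(COCH3): ketone, 1 C=O (running total 4).
CH2COOCH2: ester, 1 C=O (running total 5).
CH(NHCOCH3): amide, 1 C=O (running total 6).
CH(CONH2): amide, 1 C=O (running total 7).
CO: ketone, 1 C=O (running total 8).
CH(NHCOCH3): amide, 1 C=O (running total 9).

9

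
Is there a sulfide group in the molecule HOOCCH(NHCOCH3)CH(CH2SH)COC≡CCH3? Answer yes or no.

no

Reading the structure from left to right:
  HOOC: –COOH: carbonyl C bonded to –OH and C → carboxylic acid (the –OH is not a separate alcohol).
  CH(NHCOCH3): pendant –NHC(=O)CH3: N bonded to a carbonyl → amide (not amine).
  CH(CH2SH): pendant –CH2SH → thiol.
  CO: –C(=O)– with carbon on both sides → ketone.
  C≡C: C≡C triple bond → alkyne.
The groups actually present are: alkyne, amide, carboxylic acid, ketone, thiol.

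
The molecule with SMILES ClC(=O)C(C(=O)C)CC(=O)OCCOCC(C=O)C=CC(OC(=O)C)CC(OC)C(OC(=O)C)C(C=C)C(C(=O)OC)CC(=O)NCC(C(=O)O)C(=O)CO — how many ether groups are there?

2

–C(=O)Cl: carbonyl C bonded to C and to a halogen → acyl halide (not alkyl halide).
pendant –COCH3: carbonyl C bonded to two carbons → ketone.
–C(=O)–O–C with C on the carbonyl side → ester.
C–O–C with sp³ carbons on both sides and no adjacent C=O → ether.
pendant –CHO: carbonyl C bonded to C and H → aldehyde.
C=C double bond → alkene.
pendant –OC(=O)CH3: an acyloxy group → ester.
pendant –OCH3: C–O–C with sp³ C, no adjacent C=O → ether.
pendant –OC(=O)CH3: an acyloxy group → ester.
pendant –CH=CH2: C=C double bond → alkene.
pendant –COOCH3: carbonyl C bonded to C and –OCH3 → ester.
–C(=O)–N– linkage → amide (the N is not an amine).
pendant –COOH: carbonyl C bonded to C and –OH → carboxylic acid.
–C(=O)– with carbon on both sides → ketone.
–OH on an sp³ carbon → alcohol.
Ether appears at: CH2OCH2, CH(OCH3) → 2.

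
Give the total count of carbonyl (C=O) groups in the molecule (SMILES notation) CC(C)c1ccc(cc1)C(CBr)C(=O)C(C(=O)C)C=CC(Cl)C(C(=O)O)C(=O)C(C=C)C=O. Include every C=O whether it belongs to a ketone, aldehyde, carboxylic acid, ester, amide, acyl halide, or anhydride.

CO: ketone, 1 C=O (running total 1).
CH(COCH3): ketone, 1 C=O (running total 2).
CH(COOH): carboxylic acid, 1 C=O (running total 3).
CO: ketone, 1 C=O (running total 4).
CHO: aldehyde, 1 C=O (running total 5).

5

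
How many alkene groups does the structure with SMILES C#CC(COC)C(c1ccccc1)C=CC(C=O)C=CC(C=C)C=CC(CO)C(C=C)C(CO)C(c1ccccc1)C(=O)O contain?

Taking each segment in turn:
  HC≡C: C≡C triple bond → alkyne.
  CH(CH2OCH3): pendant –CH2OCH3: C–O–C linkage → ether.
  CH(C6H5): pendant –C6H5: benzene ring → arene.
  CH=CH: C=C double bond → alkene.
  CH(CHO): pendant –CHO: carbonyl C bonded to C and H → aldehyde.
  CH=CH: C=C double bond → alkene.
  CH(CH=CH2): pendant –CH=CH2: C=C double bond → alkene.
  CH=CH: C=C double bond → alkene.
  CH(CH2OH): pendant –CH2OH on an sp³ backbone C → alcohol.
  CH(CH=CH2): pendant –CH=CH2: C=C double bond → alkene.
  CH(CH2OH): pendant –CH2OH on an sp³ backbone C → alcohol.
  CH(C6H5): pendant –C6H5: benzene ring → arene.
  COOH: –COOH: carbonyl C bonded to –OH and C → carboxylic acid (the –OH is not a separate alcohol).
Alkene appears at: CH=CH, CH=CH, CH(CH=CH2), CH=CH, CH(CH=CH2) → 5.

5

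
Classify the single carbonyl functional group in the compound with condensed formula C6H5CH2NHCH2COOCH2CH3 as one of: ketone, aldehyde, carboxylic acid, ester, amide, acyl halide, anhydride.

The carbonyl is in the COOCH2CH3 segment: –C(=O)OCH2CH3: carbonyl C bonded to C and to –OEt → ester.

ester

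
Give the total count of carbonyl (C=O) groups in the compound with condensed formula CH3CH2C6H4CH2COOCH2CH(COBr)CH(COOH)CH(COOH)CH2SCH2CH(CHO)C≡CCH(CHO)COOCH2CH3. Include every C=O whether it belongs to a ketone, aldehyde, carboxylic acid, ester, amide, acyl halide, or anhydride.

7

CH2COOCH2: ester, 1 C=O (running total 1).
CH(COBr): acyl halide, 1 C=O (running total 2).
CH(COOH): carboxylic acid, 1 C=O (running total 3).
CH(COOH): carboxylic acid, 1 C=O (running total 4).
CH(CHO): aldehyde, 1 C=O (running total 5).
CH(CHO): aldehyde, 1 C=O (running total 6).
COOCH2CH3: ester, 1 C=O (running total 7).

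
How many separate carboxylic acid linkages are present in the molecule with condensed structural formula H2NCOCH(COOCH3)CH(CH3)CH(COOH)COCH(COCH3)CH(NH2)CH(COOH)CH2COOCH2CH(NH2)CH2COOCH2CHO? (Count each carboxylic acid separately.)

–C(=O)NH2: carbonyl C bonded to C and to N → amide (the N is not a separate amine).
pendant –COOCH3: carbonyl C bonded to C and –OCH3 → ester.
pendant –COOH: carbonyl C bonded to C and –OH → carboxylic acid.
–C(=O)– with carbon on both sides → ketone.
pendant –COCH3: carbonyl C bonded to two carbons → ketone.
–NH2 on an sp³ carbon with no adjacent C=O → amine.
pendant –COOH: carbonyl C bonded to C and –OH → carboxylic acid.
–C(=O)–O–C with C on the carbonyl side → ester.
–NH2 on an sp³ carbon with no adjacent C=O → amine.
–C(=O)–O–C with C on the carbonyl side → ester.
terminal –CHO: carbonyl C bonded to H and C → aldehyde.
Carboxylic acid appears at: CH(COOH), CH(COOH) → 2.

2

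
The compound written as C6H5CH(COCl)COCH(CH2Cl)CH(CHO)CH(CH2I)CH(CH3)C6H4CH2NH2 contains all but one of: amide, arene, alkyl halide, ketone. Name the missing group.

amide

arene: present (C6H5 — C6H5– phenyl ring → arene).
alkyl halide: present (CH(CH2Cl) — pendant –CH2X: halogen on sp³ carbon → alkyl halide).
ketone: present (CO — –C(=O)– with carbon on both sides → ketone).
amide: no segment matches this pattern.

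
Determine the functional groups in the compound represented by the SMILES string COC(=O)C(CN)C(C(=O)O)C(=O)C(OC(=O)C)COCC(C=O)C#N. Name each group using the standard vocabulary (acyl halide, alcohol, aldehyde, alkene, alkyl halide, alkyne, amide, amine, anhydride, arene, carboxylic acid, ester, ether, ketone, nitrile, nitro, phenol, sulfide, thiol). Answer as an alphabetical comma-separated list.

CH3O–C(=O)–: carbonyl C bonded to C and to –OCH3 → ester (not ketone + ether).
pendant –CH2NH2: N on sp³ C, no adjacent C=O → amine.
pendant –COOH: carbonyl C bonded to C and –OH → carboxylic acid.
–C(=O)– with carbon on both sides → ketone.
pendant –OC(=O)CH3: an acyloxy group → ester.
C–O–C with sp³ carbons on both sides and no adjacent C=O → ether.
pendant –CHO: carbonyl C bonded to C and H → aldehyde.
–C≡N: carbon triple-bonded to nitrogen → nitrile.

aldehyde, amine, carboxylic acid, ester, ether, ketone, nitrile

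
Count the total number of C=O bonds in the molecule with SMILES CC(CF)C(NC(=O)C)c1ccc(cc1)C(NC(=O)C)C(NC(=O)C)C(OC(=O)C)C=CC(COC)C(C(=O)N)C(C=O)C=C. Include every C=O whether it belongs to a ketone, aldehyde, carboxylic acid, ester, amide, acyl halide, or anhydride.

CH(NHCOCH3): amide, 1 C=O (running total 1).
CH(NHCOCH3): amide, 1 C=O (running total 2).
CH(NHCOCH3): amide, 1 C=O (running total 3).
CH(OCOCH3): ester, 1 C=O (running total 4).
CH(CONH2): amide, 1 C=O (running total 5).
CH(CHO): aldehyde, 1 C=O (running total 6).

6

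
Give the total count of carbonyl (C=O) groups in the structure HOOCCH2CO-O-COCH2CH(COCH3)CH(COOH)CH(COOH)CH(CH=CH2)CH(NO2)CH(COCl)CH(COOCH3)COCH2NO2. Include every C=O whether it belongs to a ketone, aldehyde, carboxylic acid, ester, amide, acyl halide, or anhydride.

HOOC: carboxylic acid, 1 C=O (running total 1).
CH2CO-O-COCH2: anhydride, 2 C=O (running total 3).
CH(COCH3): ketone, 1 C=O (running total 4).
CH(COOH): carboxylic acid, 1 C=O (running total 5).
CH(COOH): carboxylic acid, 1 C=O (running total 6).
CH(COCl): acyl halide, 1 C=O (running total 7).
CH(COOCH3): ester, 1 C=O (running total 8).
CO: ketone, 1 C=O (running total 9).

9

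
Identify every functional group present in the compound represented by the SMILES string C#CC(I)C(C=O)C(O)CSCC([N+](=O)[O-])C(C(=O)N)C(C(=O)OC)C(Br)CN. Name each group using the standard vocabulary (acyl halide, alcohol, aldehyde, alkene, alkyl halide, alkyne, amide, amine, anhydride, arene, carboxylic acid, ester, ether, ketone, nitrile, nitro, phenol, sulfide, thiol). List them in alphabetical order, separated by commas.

alcohol, aldehyde, alkyl halide, alkyne, amide, amine, ester, nitro, sulfide

Taking each segment in turn:
  HC≡C: C≡C triple bond → alkyne.
  CH(I): halogen on an sp³ carbon → alkyl halide.
  CH(CHO): pendant –CHO: carbonyl C bonded to C and H → aldehyde.
  CH(OH): –OH on an sp³ carbon → alcohol (secondary).
  CH2SCH2: C–S–C linkage → sulfide (thioether).
  CH(NO2): –NO2 on an sp³ carbon → nitro (the N=O is not a carbonyl).
  CH(CONH2): pendant –CONH2: carbonyl C bonded to C and N → amide.
  CH(COOCH3): pendant –COOCH3: carbonyl C bonded to C and –OCH3 → ester.
  CH(Br): halogen on an sp³ carbon → alkyl halide.
  CH2NH2: –NH2 on an sp³ carbon with no adjacent C=O → amine.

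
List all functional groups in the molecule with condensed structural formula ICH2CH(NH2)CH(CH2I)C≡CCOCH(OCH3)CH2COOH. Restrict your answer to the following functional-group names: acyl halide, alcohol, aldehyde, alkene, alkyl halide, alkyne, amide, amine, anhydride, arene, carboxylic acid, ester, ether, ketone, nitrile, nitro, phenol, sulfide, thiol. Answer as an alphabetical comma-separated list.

Taking each segment in turn:
  ICH2: halogen on an sp³ carbon → alkyl halide.
  CH(NH2): –NH2 on an sp³ carbon with no adjacent C=O → amine.
  CH(CH2I): pendant –CH2X: halogen on sp³ carbon → alkyl halide.
  C≡C: C≡C triple bond → alkyne.
  CO: –C(=O)– with carbon on both sides → ketone.
  CH(OCH3): pendant –OCH3: C–O–C with sp³ C, no adjacent C=O → ether.
  COOH: –COOH: carbonyl C bonded to –OH and C → carboxylic acid (the –OH is not a separate alcohol).

alkyl halide, alkyne, amine, carboxylic acid, ether, ketone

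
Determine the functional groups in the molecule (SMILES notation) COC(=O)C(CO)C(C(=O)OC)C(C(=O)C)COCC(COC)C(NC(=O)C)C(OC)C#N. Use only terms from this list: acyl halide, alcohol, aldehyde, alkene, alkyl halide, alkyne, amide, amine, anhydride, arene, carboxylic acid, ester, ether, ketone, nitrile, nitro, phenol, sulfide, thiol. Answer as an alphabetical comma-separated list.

Reading the structure from left to right:
  CH3OOC: CH3O–C(=O)–: carbonyl C bonded to C and to –OCH3 → ester (not ketone + ether).
  CH(CH2OH): pendant –CH2OH on an sp³ backbone C → alcohol.
  CH(COOCH3): pendant –COOCH3: carbonyl C bonded to C and –OCH3 → ester.
  CH(COCH3): pendant –COCH3: carbonyl C bonded to two carbons → ketone.
  CH2OCH2: C–O–C with sp³ carbons on both sides and no adjacent C=O → ether.
  CH(CH2OCH3): pendant –CH2OCH3: C–O–C linkage → ether.
  CH(NHCOCH3): pendant –NHC(=O)CH3: N bonded to a carbonyl → amide (not amine).
  CH(OCH3): pendant –OCH3: C–O–C with sp³ C, no adjacent C=O → ether.
  CN: –C≡N: carbon triple-bonded to nitrogen → nitrile.

alcohol, amide, ester, ether, ketone, nitrile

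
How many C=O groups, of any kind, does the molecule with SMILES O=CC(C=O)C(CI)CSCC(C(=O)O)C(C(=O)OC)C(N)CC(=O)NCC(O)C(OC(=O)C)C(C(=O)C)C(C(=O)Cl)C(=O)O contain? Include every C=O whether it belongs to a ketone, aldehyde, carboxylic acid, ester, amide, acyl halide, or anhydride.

OHC: aldehyde, 1 C=O (running total 1).
CH(CHO): aldehyde, 1 C=O (running total 2).
CH(COOH): carboxylic acid, 1 C=O (running total 3).
CH(COOCH3): ester, 1 C=O (running total 4).
CH2CONHCH2: amide, 1 C=O (running total 5).
CH(OCOCH3): ester, 1 C=O (running total 6).
CH(COCH3): ketone, 1 C=O (running total 7).
CH(COCl): acyl halide, 1 C=O (running total 8).
COOH: carboxylic acid, 1 C=O (running total 9).

9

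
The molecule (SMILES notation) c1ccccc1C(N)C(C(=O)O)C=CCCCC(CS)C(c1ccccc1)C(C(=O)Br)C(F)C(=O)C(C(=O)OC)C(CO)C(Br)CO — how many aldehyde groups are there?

Working along the chain:
  C6H5: C6H5– phenyl ring → arene.
  CH(NH2): –NH2 on an sp³ carbon with no adjacent C=O → amine.
  CH(COOH): pendant –COOH: carbonyl C bonded to C and –OH → carboxylic acid.
  CH=CH: C=C double bond → alkene.
  CH(CH2SH): pendant –CH2SH → thiol.
  CH(C6H5): pendant –C6H5: benzene ring → arene.
  CH(COBr): pendant –C(=O)X: carbonyl C bonded to C and halogen → acyl halide.
  CH(F): halogen on an sp³ carbon → alkyl halide.
  CO: –C(=O)– with carbon on both sides → ketone.
  CH(COOCH3): pendant –COOCH3: carbonyl C bonded to C and –OCH3 → ester.
  CH(CH2OH): pendant –CH2OH on an sp³ backbone C → alcohol.
  CH(Br): halogen on an sp³ carbon → alkyl halide.
  CH2OH: –OH on an sp³ carbon → alcohol.
No segment is a aldehyde: CH(COOH) is carboxylic acid, not aldehyde; CH(COBr) is acyl halide, not aldehyde; CO is ketone, not aldehyde. → 0.

0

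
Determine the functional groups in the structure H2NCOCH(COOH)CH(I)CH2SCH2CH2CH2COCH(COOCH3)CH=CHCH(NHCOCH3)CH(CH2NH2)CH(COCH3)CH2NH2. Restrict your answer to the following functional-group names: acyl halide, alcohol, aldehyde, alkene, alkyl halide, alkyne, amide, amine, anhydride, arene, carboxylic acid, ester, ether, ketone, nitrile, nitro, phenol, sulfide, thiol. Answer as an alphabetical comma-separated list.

–C(=O)NH2: carbonyl C bonded to C and to N → amide (the N is not a separate amine).
pendant –COOH: carbonyl C bonded to C and –OH → carboxylic acid.
halogen on an sp³ carbon → alkyl halide.
C–S–C linkage → sulfide (thioether).
–C(=O)– with carbon on both sides → ketone.
pendant –COOCH3: carbonyl C bonded to C and –OCH3 → ester.
C=C double bond → alkene.
pendant –NHC(=O)CH3: N bonded to a carbonyl → amide (not amine).
pendant –CH2NH2: N on sp³ C, no adjacent C=O → amine.
pendant –COCH3: carbonyl C bonded to two carbons → ketone.
–NH2 on an sp³ carbon with no adjacent C=O → amine.

alkene, alkyl halide, amide, amine, carboxylic acid, ester, ketone, sulfide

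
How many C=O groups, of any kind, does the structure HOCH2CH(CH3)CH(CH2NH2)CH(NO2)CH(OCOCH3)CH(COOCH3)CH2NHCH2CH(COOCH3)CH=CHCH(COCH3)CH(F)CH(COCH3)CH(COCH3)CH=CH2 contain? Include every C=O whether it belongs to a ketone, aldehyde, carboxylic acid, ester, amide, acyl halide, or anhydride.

6

CH(OCOCH3): ester, 1 C=O (running total 1).
CH(COOCH3): ester, 1 C=O (running total 2).
CH(COOCH3): ester, 1 C=O (running total 3).
CH(COCH3): ketone, 1 C=O (running total 4).
CH(COCH3): ketone, 1 C=O (running total 5).
CH(COCH3): ketone, 1 C=O (running total 6).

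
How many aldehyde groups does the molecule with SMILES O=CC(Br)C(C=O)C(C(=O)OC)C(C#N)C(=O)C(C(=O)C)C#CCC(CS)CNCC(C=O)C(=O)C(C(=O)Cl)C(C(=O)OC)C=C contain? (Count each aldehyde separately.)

3

Working along the chain:
  OHC: terminal –CHO: carbonyl C bonded to H and C → aldehyde.
  CH(Br): halogen on an sp³ carbon → alkyl halide.
  CH(CHO): pendant –CHO: carbonyl C bonded to C and H → aldehyde.
  CH(COOCH3): pendant –COOCH3: carbonyl C bonded to C and –OCH3 → ester.
  CH(CN): pendant –C≡N: nitrile.
  CO: –C(=O)– with carbon on both sides → ketone.
  CH(COCH3): pendant –COCH3: carbonyl C bonded to two carbons → ketone.
  C≡C: C≡C triple bond → alkyne.
  CH(CH2SH): pendant –CH2SH → thiol.
  CH2NHCH2: C–N–C with sp³ carbons and no adjacent C=O → amine (secondary).
  CH(CHO): pendant –CHO: carbonyl C bonded to C and H → aldehyde.
  CO: –C(=O)– with carbon on both sides → ketone.
  CH(COCl): pendant –C(=O)X: carbonyl C bonded to C and halogen → acyl halide.
  CH(COOCH3): pendant –COOCH3: carbonyl C bonded to C and –OCH3 → ester.
  CH=CH2: C=C double bond → alkene.
Aldehyde appears at: OHC, CH(CHO), CH(CHO) → 3.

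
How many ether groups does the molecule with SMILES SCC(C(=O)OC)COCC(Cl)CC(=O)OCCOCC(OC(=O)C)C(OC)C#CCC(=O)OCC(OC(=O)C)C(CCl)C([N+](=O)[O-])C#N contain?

3

Working along the chain:
  HSCH2: –SH on an sp³ carbon → thiol.
  CH(COOCH3): pendant –COOCH3: carbonyl C bonded to C and –OCH3 → ester.
  CH2OCH2: C–O–C with sp³ carbons on both sides and no adjacent C=O → ether.
  CH(Cl): halogen on an sp³ carbon → alkyl halide.
  CH2COOCH2: –C(=O)–O–C with C on the carbonyl side → ester.
  CH2OCH2: C–O–C with sp³ carbons on both sides and no adjacent C=O → ether.
  CH(OCOCH3): pendant –OC(=O)CH3: an acyloxy group → ester.
  CH(OCH3): pendant –OCH3: C–O–C with sp³ C, no adjacent C=O → ether.
  C≡C: C≡C triple bond → alkyne.
  CH2COOCH2: –C(=O)–O–C with C on the carbonyl side → ester.
  CH(OCOCH3): pendant –OC(=O)CH3: an acyloxy group → ester.
  CH(CH2Cl): pendant –CH2X: halogen on sp³ carbon → alkyl halide.
  CH(NO2): –NO2 on an sp³ carbon → nitro (the N=O is not a carbonyl).
  CN: –C≡N: carbon triple-bonded to nitrogen → nitrile.
Ether appears at: CH2OCH2, CH2OCH2, CH(OCH3) → 3.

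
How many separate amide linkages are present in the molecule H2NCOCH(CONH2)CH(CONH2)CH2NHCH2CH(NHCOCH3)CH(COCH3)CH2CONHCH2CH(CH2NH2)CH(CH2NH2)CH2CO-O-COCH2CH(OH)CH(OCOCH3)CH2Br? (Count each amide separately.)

Taking each segment in turn:
  H2NCO: –C(=O)NH2: carbonyl C bonded to C and to N → amide (the N is not a separate amine).
  CH(CONH2): pendant –CONH2: carbonyl C bonded to C and N → amide.
  CH(CONH2): pendant –CONH2: carbonyl C bonded to C and N → amide.
  CH2NHCH2: C–N–C with sp³ carbons and no adjacent C=O → amine (secondary).
  CH(NHCOCH3): pendant –NHC(=O)CH3: N bonded to a carbonyl → amide (not amine).
  CH(COCH3): pendant –COCH3: carbonyl C bonded to two carbons → ketone.
  CH2CONHCH2: –C(=O)–N– linkage → amide (the N is not an amine).
  CH(CH2NH2): pendant –CH2NH2: N on sp³ C, no adjacent C=O → amine.
  CH(CH2NH2): pendant –CH2NH2: N on sp³ C, no adjacent C=O → amine.
  CH2CO-O-COCH2: two acyl groups sharing one oxygen, –C(=O)–O–C(=O)– → anhydride.
  CH(OH): –OH on an sp³ carbon → alcohol (secondary).
  CH(OCOCH3): pendant –OC(=O)CH3: an acyloxy group → ester.
  CH2Br: halogen on an sp³ carbon → alkyl halide.
Amide appears at: H2NCO, CH(CONH2), CH(CONH2), CH(NHCOCH3), CH2CONHCH2 → 5.

5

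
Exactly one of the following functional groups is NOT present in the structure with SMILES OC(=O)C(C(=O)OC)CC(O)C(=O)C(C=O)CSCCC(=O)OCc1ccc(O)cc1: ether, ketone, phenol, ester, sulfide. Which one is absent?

ether

phenol: present (C6H4OH — –OH attached directly to an aromatic ring → phenol (not alcohol); the ring itself is an arene).
ester: present (CH(COOCH3) — pendant –COOCH3: carbonyl C bonded to C and –OCH3 → ester).
ketone: present (CO — –C(=O)– with carbon on both sides → ketone).
sulfide: present (CH2SCH2 — C–S–C linkage → sulfide (thioether)).
ether: absent. In each of CH(COOCH3) and CH2COOCH2, the C–O–C oxygen is adjacent to a C=O, so it belongs to an ester, not an ether.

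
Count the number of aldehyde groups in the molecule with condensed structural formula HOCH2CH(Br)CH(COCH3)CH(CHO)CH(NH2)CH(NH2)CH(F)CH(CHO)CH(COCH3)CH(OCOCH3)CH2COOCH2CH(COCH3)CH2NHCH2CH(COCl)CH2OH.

HO– on an sp³ carbon → alcohol.
halogen on an sp³ carbon → alkyl halide.
pendant –COCH3: carbonyl C bonded to two carbons → ketone.
pendant –CHO: carbonyl C bonded to C and H → aldehyde.
–NH2 on an sp³ carbon with no adjacent C=O → amine.
–NH2 on an sp³ carbon with no adjacent C=O → amine.
halogen on an sp³ carbon → alkyl halide.
pendant –CHO: carbonyl C bonded to C and H → aldehyde.
pendant –COCH3: carbonyl C bonded to two carbons → ketone.
pendant –OC(=O)CH3: an acyloxy group → ester.
–C(=O)–O–C with C on the carbonyl side → ester.
pendant –COCH3: carbonyl C bonded to two carbons → ketone.
C–N–C with sp³ carbons and no adjacent C=O → amine (secondary).
pendant –C(=O)X: carbonyl C bonded to C and halogen → acyl halide.
–OH on an sp³ carbon → alcohol.
Aldehyde appears at: CH(CHO), CH(CHO) → 2.

2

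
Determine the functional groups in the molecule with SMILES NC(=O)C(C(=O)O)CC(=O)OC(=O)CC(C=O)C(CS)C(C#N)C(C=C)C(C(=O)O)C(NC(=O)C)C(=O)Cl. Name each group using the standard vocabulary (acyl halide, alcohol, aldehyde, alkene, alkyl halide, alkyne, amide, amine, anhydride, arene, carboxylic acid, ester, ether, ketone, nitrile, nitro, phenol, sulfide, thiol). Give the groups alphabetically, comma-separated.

acyl halide, aldehyde, alkene, amide, anhydride, carboxylic acid, nitrile, thiol

–C(=O)NH2: carbonyl C bonded to C and to N → amide (the N is not a separate amine).
pendant –COOH: carbonyl C bonded to C and –OH → carboxylic acid.
two acyl groups sharing one oxygen, –C(=O)–O–C(=O)– → anhydride.
pendant –CHO: carbonyl C bonded to C and H → aldehyde.
pendant –CH2SH → thiol.
pendant –C≡N: nitrile.
pendant –CH=CH2: C=C double bond → alkene.
pendant –COOH: carbonyl C bonded to C and –OH → carboxylic acid.
pendant –NHC(=O)CH3: N bonded to a carbonyl → amide (not amine).
–C(=O)Cl: carbonyl C bonded to C and to a halogen → acyl halide (not alkyl halide).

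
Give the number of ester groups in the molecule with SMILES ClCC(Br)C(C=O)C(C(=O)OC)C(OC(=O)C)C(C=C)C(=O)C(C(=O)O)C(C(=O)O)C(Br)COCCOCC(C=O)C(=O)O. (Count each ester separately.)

2

Taking each segment in turn:
  ClCH2: halogen on an sp³ carbon → alkyl halide.
  CH(Br): halogen on an sp³ carbon → alkyl halide.
  CH(CHO): pendant –CHO: carbonyl C bonded to C and H → aldehyde.
  CH(COOCH3): pendant –COOCH3: carbonyl C bonded to C and –OCH3 → ester.
  CH(OCOCH3): pendant –OC(=O)CH3: an acyloxy group → ester.
  CH(CH=CH2): pendant –CH=CH2: C=C double bond → alkene.
  CO: –C(=O)– with carbon on both sides → ketone.
  CH(COOH): pendant –COOH: carbonyl C bonded to C and –OH → carboxylic acid.
  CH(COOH): pendant –COOH: carbonyl C bonded to C and –OH → carboxylic acid.
  CH(Br): halogen on an sp³ carbon → alkyl halide.
  CH2OCH2: C–O–C with sp³ carbons on both sides and no adjacent C=O → ether.
  CH2OCH2: C–O–C with sp³ carbons on both sides and no adjacent C=O → ether.
  CH(CHO): pendant –CHO: carbonyl C bonded to C and H → aldehyde.
  COOH: –COOH: carbonyl C bonded to –OH and C → carboxylic acid (the –OH is not a separate alcohol).
Ester appears at: CH(COOCH3), CH(OCOCH3) → 2.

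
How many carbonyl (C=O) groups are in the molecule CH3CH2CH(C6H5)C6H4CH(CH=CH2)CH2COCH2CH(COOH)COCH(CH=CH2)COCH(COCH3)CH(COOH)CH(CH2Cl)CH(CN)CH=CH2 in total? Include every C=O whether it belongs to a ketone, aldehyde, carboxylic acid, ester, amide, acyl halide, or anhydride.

6

CO: ketone, 1 C=O (running total 1).
CH(COOH): carboxylic acid, 1 C=O (running total 2).
CO: ketone, 1 C=O (running total 3).
CO: ketone, 1 C=O (running total 4).
CH(COCH3): ketone, 1 C=O (running total 5).
CH(COOH): carboxylic acid, 1 C=O (running total 6).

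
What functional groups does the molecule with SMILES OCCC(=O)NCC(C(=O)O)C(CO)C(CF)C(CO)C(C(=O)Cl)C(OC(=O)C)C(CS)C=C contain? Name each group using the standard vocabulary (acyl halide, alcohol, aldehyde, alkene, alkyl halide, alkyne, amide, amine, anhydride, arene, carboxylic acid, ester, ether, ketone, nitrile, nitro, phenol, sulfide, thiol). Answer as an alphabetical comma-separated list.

acyl halide, alcohol, alkene, alkyl halide, amide, carboxylic acid, ester, thiol

HO– on an sp³ carbon → alcohol.
–C(=O)–N– linkage → amide (the N is not an amine).
pendant –COOH: carbonyl C bonded to C and –OH → carboxylic acid.
pendant –CH2OH on an sp³ backbone C → alcohol.
pendant –CH2X: halogen on sp³ carbon → alkyl halide.
pendant –CH2OH on an sp³ backbone C → alcohol.
pendant –C(=O)X: carbonyl C bonded to C and halogen → acyl halide.
pendant –OC(=O)CH3: an acyloxy group → ester.
pendant –CH2SH → thiol.
C=C double bond → alkene.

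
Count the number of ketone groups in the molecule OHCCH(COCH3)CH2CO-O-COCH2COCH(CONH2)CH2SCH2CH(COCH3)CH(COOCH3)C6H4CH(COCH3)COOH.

Working along the chain:
  OHC: terminal –CHO: carbonyl C bonded to H and C → aldehyde.
  CH(COCH3): pendant –COCH3: carbonyl C bonded to two carbons → ketone.
  CH2CO-O-COCH2: two acyl groups sharing one oxygen, –C(=O)–O–C(=O)– → anhydride.
  CO: –C(=O)– with carbon on both sides → ketone.
  CH(CONH2): pendant –CONH2: carbonyl C bonded to C and N → amide.
  CH2SCH2: C–S–C linkage → sulfide (thioether).
  CH(COCH3): pendant –COCH3: carbonyl C bonded to two carbons → ketone.
  CH(COOCH3): pendant –COOCH3: carbonyl C bonded to C and –OCH3 → ester.
  C6H4: para-disubstituted benzene ring → arene.
  CH(COCH3): pendant –COCH3: carbonyl C bonded to two carbons → ketone.
  COOH: –COOH: carbonyl C bonded to –OH and C → carboxylic acid (the –OH is not a separate alcohol).
Ketone appears at: CH(COCH3), CO, CH(COCH3), CH(COCH3) → 4.

4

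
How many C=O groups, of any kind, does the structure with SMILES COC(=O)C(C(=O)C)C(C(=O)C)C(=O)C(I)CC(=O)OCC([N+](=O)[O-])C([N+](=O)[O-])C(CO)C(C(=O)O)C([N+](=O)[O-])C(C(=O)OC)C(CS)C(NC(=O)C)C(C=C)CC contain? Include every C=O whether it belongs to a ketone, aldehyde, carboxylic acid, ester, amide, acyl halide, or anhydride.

8

CH3OOC: ester, 1 C=O (running total 1).
CH(COCH3): ketone, 1 C=O (running total 2).
CH(COCH3): ketone, 1 C=O (running total 3).
CO: ketone, 1 C=O (running total 4).
CH2COOCH2: ester, 1 C=O (running total 5).
CH(COOH): carboxylic acid, 1 C=O (running total 6).
CH(COOCH3): ester, 1 C=O (running total 7).
CH(NHCOCH3): amide, 1 C=O (running total 8).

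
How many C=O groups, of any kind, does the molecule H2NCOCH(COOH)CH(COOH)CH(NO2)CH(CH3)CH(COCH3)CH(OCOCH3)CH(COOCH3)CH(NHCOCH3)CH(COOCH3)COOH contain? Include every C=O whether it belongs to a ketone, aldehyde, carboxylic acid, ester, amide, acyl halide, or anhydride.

9

H2NCO: amide, 1 C=O (running total 1).
CH(COOH): carboxylic acid, 1 C=O (running total 2).
CH(COOH): carboxylic acid, 1 C=O (running total 3).
CH(COCH3): ketone, 1 C=O (running total 4).
CH(OCOCH3): ester, 1 C=O (running total 5).
CH(COOCH3): ester, 1 C=O (running total 6).
CH(NHCOCH3): amide, 1 C=O (running total 7).
CH(COOCH3): ester, 1 C=O (running total 8).
COOH: carboxylic acid, 1 C=O (running total 9).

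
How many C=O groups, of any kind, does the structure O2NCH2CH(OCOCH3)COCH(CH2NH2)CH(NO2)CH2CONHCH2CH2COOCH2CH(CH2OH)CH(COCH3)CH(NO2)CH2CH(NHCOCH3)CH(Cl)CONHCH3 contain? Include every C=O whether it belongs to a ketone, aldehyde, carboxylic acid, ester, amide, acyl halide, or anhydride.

7

CH(OCOCH3): ester, 1 C=O (running total 1).
CO: ketone, 1 C=O (running total 2).
CH2CONHCH2: amide, 1 C=O (running total 3).
CH2COOCH2: ester, 1 C=O (running total 4).
CH(COCH3): ketone, 1 C=O (running total 5).
CH(NHCOCH3): amide, 1 C=O (running total 6).
CONHCH3: amide, 1 C=O (running total 7).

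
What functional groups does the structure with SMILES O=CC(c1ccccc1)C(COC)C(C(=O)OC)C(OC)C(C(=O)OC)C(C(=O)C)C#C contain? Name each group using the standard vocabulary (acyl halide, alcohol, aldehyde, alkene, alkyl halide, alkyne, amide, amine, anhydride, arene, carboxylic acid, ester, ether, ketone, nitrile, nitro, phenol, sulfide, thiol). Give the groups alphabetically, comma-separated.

terminal –CHO: carbonyl C bonded to H and C → aldehyde.
pendant –C6H5: benzene ring → arene.
pendant –CH2OCH3: C–O–C linkage → ether.
pendant –COOCH3: carbonyl C bonded to C and –OCH3 → ester.
pendant –OCH3: C–O–C with sp³ C, no adjacent C=O → ether.
pendant –COOCH3: carbonyl C bonded to C and –OCH3 → ester.
pendant –COCH3: carbonyl C bonded to two carbons → ketone.
C≡C triple bond → alkyne.

aldehyde, alkyne, arene, ester, ether, ketone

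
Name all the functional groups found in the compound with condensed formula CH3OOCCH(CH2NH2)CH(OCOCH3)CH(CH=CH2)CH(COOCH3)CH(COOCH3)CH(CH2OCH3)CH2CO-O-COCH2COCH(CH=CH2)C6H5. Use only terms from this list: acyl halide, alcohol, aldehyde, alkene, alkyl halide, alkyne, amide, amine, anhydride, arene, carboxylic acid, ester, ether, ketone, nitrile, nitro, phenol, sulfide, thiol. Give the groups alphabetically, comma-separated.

CH3O–C(=O)–: carbonyl C bonded to C and to –OCH3 → ester (not ketone + ether).
pendant –CH2NH2: N on sp³ C, no adjacent C=O → amine.
pendant –OC(=O)CH3: an acyloxy group → ester.
pendant –CH=CH2: C=C double bond → alkene.
pendant –COOCH3: carbonyl C bonded to C and –OCH3 → ester.
pendant –COOCH3: carbonyl C bonded to C and –OCH3 → ester.
pendant –CH2OCH3: C–O–C linkage → ether.
two acyl groups sharing one oxygen, –C(=O)–O–C(=O)– → anhydride.
–C(=O)– with carbon on both sides → ketone.
pendant –CH=CH2: C=C double bond → alkene.
–C6H5 phenyl ring → arene.

alkene, amine, anhydride, arene, ester, ether, ketone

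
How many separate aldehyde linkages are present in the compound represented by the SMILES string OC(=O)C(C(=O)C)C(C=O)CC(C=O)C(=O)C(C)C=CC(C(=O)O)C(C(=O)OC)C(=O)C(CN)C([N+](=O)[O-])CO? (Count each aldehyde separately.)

Taking each segment in turn:
  HOOC: –COOH: carbonyl C bonded to –OH and C → carboxylic acid (the –OH is not a separate alcohol).
  CH(COCH3): pendant –COCH3: carbonyl C bonded to two carbons → ketone.
  CH(CHO): pendant –CHO: carbonyl C bonded to C and H → aldehyde.
  CH(CHO): pendant –CHO: carbonyl C bonded to C and H → aldehyde.
  CO: –C(=O)– with carbon on both sides → ketone.
  CH=CH: C=C double bond → alkene.
  CH(COOH): pendant –COOH: carbonyl C bonded to C and –OH → carboxylic acid.
  CH(COOCH3): pendant –COOCH3: carbonyl C bonded to C and –OCH3 → ester.
  CO: –C(=O)– with carbon on both sides → ketone.
  CH(CH2NH2): pendant –CH2NH2: N on sp³ C, no adjacent C=O → amine.
  CH(NO2): –NO2 on an sp³ carbon → nitro (the N=O is not a carbonyl).
  CH2OH: –OH on an sp³ carbon → alcohol.
Aldehyde appears at: CH(CHO), CH(CHO) → 2.

2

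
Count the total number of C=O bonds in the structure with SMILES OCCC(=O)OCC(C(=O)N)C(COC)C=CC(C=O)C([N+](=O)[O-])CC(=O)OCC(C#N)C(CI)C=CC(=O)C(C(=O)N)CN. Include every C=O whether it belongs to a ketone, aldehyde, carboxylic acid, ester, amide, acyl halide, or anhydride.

6

CH2COOCH2: ester, 1 C=O (running total 1).
CH(CONH2): amide, 1 C=O (running total 2).
CH(CHO): aldehyde, 1 C=O (running total 3).
CH2COOCH2: ester, 1 C=O (running total 4).
CO: ketone, 1 C=O (running total 5).
CH(CONH2): amide, 1 C=O (running total 6).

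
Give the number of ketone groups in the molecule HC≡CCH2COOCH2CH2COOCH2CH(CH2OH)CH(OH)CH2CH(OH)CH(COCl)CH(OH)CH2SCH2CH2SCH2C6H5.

0

Working along the chain:
  HC≡C: C≡C triple bond → alkyne.
  CH2COOCH2: –C(=O)–O–C with C on the carbonyl side → ester.
  CH2COOCH2: –C(=O)–O–C with C on the carbonyl side → ester.
  CH(CH2OH): pendant –CH2OH on an sp³ backbone C → alcohol.
  CH(OH): –OH on an sp³ carbon → alcohol (secondary).
  CH(OH): –OH on an sp³ carbon → alcohol (secondary).
  CH(COCl): pendant –C(=O)X: carbonyl C bonded to C and halogen → acyl halide.
  CH(OH): –OH on an sp³ carbon → alcohol (secondary).
  CH2SCH2: C–S–C linkage → sulfide (thioether).
  CH2SCH2: C–S–C linkage → sulfide (thioether).
  C6H5: –C6H5 phenyl ring → arene.
No segment is a ketone: CH2COOCH2 is ester, not ketone; CH2COOCH2 is ester, not ketone; CH(COCl) is acyl halide, not ketone. → 0.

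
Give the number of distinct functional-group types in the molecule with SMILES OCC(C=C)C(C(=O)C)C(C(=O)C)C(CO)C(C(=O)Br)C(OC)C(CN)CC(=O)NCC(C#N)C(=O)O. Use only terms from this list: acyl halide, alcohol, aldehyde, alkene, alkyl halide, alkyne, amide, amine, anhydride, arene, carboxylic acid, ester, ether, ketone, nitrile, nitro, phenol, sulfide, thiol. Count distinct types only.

Working along the chain:
  HOCH2: HO– on an sp³ carbon → alcohol.
  CH(CH=CH2): pendant –CH=CH2: C=C double bond → alkene.
  CH(COCH3): pendant –COCH3: carbonyl C bonded to two carbons → ketone.
  CH(COCH3): pendant –COCH3: carbonyl C bonded to two carbons → ketone.
  CH(CH2OH): pendant –CH2OH on an sp³ backbone C → alcohol.
  CH(COBr): pendant –C(=O)X: carbonyl C bonded to C and halogen → acyl halide.
  CH(OCH3): pendant –OCH3: C–O–C with sp³ C, no adjacent C=O → ether.
  CH(CH2NH2): pendant –CH2NH2: N on sp³ C, no adjacent C=O → amine.
  CH2CONHCH2: –C(=O)–N– linkage → amide (the N is not an amine).
  CH(CN): pendant –C≡N: nitrile.
  COOH: –COOH: carbonyl C bonded to –OH and C → carboxylic acid (the –OH is not a separate alcohol).
Distinct types present: acyl halide, alcohol, alkene, amide, amine, carboxylic acid, ether, ketone, nitrile.

9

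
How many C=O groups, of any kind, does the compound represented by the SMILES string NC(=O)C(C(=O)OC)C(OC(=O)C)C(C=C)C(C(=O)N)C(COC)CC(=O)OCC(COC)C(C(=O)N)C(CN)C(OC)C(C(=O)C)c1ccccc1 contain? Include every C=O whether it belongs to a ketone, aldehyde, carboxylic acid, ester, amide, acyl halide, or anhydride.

7

H2NCO: amide, 1 C=O (running total 1).
CH(COOCH3): ester, 1 C=O (running total 2).
CH(OCOCH3): ester, 1 C=O (running total 3).
CH(CONH2): amide, 1 C=O (running total 4).
CH2COOCH2: ester, 1 C=O (running total 5).
CH(CONH2): amide, 1 C=O (running total 6).
CH(COCH3): ketone, 1 C=O (running total 7).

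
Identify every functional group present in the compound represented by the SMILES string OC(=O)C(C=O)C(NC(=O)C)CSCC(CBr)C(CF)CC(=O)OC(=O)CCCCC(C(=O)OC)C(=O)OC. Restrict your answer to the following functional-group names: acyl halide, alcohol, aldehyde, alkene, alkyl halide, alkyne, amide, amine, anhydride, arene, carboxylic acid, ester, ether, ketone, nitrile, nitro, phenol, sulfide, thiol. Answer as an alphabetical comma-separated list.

–COOH: carbonyl C bonded to –OH and C → carboxylic acid (the –OH is not a separate alcohol).
pendant –CHO: carbonyl C bonded to C and H → aldehyde.
pendant –NHC(=O)CH3: N bonded to a carbonyl → amide (not amine).
C–S–C linkage → sulfide (thioether).
pendant –CH2X: halogen on sp³ carbon → alkyl halide.
pendant –CH2X: halogen on sp³ carbon → alkyl halide.
two acyl groups sharing one oxygen, –C(=O)–O–C(=O)– → anhydride.
pendant –COOCH3: carbonyl C bonded to C and –OCH3 → ester.
–C(=O)OCH3: carbonyl C bonded to C and to –OCH3 → ester (not ketone + ether).

aldehyde, alkyl halide, amide, anhydride, carboxylic acid, ester, sulfide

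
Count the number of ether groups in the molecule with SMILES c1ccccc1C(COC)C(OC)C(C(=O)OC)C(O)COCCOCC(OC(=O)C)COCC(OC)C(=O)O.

Reading the structure from left to right:
  C6H5: C6H5– phenyl ring → arene.
  CH(CH2OCH3): pendant –CH2OCH3: C–O–C linkage → ether.
  CH(OCH3): pendant –OCH3: C–O–C with sp³ C, no adjacent C=O → ether.
  CH(COOCH3): pendant –COOCH3: carbonyl C bonded to C and –OCH3 → ester.
  CH(OH): –OH on an sp³ carbon → alcohol (secondary).
  CH2OCH2: C–O–C with sp³ carbons on both sides and no adjacent C=O → ether.
  CH2OCH2: C–O–C with sp³ carbons on both sides and no adjacent C=O → ether.
  CH(OCOCH3): pendant –OC(=O)CH3: an acyloxy group → ester.
  CH2OCH2: C–O–C with sp³ carbons on both sides and no adjacent C=O → ether.
  CH(OCH3): pendant –OCH3: C–O–C with sp³ C, no adjacent C=O → ether.
  COOH: –COOH: carbonyl C bonded to –OH and C → carboxylic acid (the –OH is not a separate alcohol).
Ether appears at: CH(CH2OCH3), CH(OCH3), CH2OCH2, CH2OCH2, CH2OCH2, CH(OCH3) → 6.

6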